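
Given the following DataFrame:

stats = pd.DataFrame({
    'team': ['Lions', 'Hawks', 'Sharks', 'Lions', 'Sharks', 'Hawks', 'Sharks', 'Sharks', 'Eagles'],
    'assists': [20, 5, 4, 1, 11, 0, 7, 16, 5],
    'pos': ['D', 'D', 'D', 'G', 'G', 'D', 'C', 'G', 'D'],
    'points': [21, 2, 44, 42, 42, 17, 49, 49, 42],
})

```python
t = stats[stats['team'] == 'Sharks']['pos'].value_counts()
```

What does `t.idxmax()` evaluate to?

G

filter rows where team == 'Sharks':
     team  assists pos  points
2  Sharks        4   D      44
4  Sharks       11   G      42
6  Sharks        7   C      49
7  Sharks       16   G      49
value_counts of pos:
pos
G    2
D    1
C    1
Name: count, dtype: int64
Finally, label with the largest value = G.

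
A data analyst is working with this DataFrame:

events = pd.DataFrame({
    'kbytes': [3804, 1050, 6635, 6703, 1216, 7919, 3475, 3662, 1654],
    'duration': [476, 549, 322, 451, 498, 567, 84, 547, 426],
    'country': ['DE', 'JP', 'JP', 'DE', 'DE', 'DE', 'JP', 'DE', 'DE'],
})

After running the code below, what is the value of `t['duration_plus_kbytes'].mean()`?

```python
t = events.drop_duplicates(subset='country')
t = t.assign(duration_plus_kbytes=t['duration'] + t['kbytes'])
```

drop duplicate country (keep=first):
   kbytes  duration country
0    3804       476      DE
1    1050       549      JP
add column duration_plus_kbytes = t['duration'] + t['kbytes']:
   kbytes  duration country  duration_plus_kbytes
0    3804       476      DE                  4280
1    1050       549      JP                  1599
Finally, mean of column 'duration_plus_kbytes' = 2939.5.

2939.5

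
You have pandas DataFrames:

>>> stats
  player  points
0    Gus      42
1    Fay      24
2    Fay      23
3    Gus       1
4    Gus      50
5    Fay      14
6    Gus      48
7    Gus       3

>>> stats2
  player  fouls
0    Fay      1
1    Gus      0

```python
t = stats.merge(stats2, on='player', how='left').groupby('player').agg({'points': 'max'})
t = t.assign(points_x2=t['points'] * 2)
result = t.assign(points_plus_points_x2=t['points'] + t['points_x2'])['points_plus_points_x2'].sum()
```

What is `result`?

222

merge on 'player' (how='left') → 8 rows:
  player  points  fouls
0    Gus      42      0
1    Fay      24      1
2    Fay      23      1
3    Gus       1      0
4    Gus      50      0
5    Fay      14      1
6    Gus      48      0
7    Gus       3      0
group by player, max of points:
        points
player        
Fay         24
Gus         50
add column points_x2 = t['points'] * 2:
        points  points_x2
player                   
Fay         24         48
Gus         50        100
add column points_plus_points_x2 = t['points'] + t['points_x2']:
        points  points_x2  points_plus_points_x2
player                                          
Fay         24         48                     72
Gus         50        100                    150
Taking the sum of column 'points_plus_points_x2' gives 222.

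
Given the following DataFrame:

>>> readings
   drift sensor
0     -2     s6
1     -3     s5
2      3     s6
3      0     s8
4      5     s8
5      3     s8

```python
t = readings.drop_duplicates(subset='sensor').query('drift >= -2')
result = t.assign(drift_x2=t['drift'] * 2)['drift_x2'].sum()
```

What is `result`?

drop duplicate sensor (keep=first):
   drift sensor
0     -2     s6
1     -3     s5
3      0     s8
filter rows where drift >= -2:
   drift sensor
0     -2     s6
3      0     s8
add column drift_x2 = t['drift'] * 2:
   drift sensor  drift_x2
0     -2     s6        -4
3      0     s8         0
Taking the sum of column 'drift_x2' gives -4.

-4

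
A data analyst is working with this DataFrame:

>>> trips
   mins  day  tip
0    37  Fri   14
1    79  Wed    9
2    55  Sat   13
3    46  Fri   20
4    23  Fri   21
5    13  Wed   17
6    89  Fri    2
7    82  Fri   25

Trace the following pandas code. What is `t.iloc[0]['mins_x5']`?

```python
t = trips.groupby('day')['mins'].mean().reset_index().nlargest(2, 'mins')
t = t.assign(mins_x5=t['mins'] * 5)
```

277.0

group by day, mean of mins:
day
Fri    55.4
Sat    55.0
Wed    46.0
Name: mins, dtype: float64
reset_index():
   day  mins
0  Fri  55.4
1  Sat  55.0
2  Wed  46.0
take 2 rows with largest mins:
   day  mins
0  Fri  55.4
1  Sat  55.0
add column mins_x5 = t['mins'] * 5:
   day  mins  mins_x5
0  Fri  55.4    277.0
1  Sat  55.0    275.0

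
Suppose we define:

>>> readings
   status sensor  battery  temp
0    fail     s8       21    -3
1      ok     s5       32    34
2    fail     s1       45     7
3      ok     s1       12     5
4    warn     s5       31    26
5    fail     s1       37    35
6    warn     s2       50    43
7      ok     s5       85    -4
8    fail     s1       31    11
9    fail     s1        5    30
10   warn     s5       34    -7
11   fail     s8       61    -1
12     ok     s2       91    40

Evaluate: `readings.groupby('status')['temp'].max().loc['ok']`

40

group by status, max of temp:
status
fail    35
ok      40
warn    43
Name: temp, dtype: int64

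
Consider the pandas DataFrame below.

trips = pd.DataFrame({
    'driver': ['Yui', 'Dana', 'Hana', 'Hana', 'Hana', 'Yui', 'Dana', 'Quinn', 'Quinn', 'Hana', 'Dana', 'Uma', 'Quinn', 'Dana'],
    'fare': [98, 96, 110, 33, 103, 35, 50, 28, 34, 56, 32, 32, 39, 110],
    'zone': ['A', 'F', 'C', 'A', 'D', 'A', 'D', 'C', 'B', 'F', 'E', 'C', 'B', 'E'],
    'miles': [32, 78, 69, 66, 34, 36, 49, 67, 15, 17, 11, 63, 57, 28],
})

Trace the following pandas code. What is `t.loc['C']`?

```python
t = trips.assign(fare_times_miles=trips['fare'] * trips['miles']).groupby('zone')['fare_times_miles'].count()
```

3

add column fare_times_miles = trips['fare'] * trips['miles']:
   driver  fare zone  miles  fare_times_miles
0     Yui    98    A     32              3136
1    Dana    96    F     78              7488
2    Hana   110    C     69              7590
3    Hana    33    A     66              2178
4    Hana   103    D     34              3502
5     Yui    35    A     36              1260
6    Dana    50    D     49              2450
7   Quinn    28    C     67              1876
8   Quinn    34    B     15               510
9    Hana    56    F     17               952
10   Dana    32    E     11               352
11    Uma    32    C     63              2016
12  Quinn    39    B     57              2223
13   Dana   110    E     28              3080
group by zone, count of fare_times_miles:
zone
A    3
B    2
C    3
D    2
E    2
F    2
Name: fare_times_miles, dtype: int64
value at index 'C' → 3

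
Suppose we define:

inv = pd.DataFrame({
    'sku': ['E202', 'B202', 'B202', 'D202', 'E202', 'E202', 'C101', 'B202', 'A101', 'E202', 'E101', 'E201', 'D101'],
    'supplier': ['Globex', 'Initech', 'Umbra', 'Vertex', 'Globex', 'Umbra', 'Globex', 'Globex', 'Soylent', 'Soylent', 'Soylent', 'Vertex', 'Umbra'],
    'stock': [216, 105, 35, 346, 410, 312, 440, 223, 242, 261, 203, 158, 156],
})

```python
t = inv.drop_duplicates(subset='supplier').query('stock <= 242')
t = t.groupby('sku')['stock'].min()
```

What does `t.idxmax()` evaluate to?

A101

drop duplicate supplier (keep=first):
    sku supplier  stock
0  E202   Globex    216
1  B202  Initech    105
2  B202    Umbra     35
3  D202   Vertex    346
8  A101  Soylent    242
filter rows where stock <= 242:
    sku supplier  stock
0  E202   Globex    216
1  B202  Initech    105
2  B202    Umbra     35
8  A101  Soylent    242
group by sku, min of stock:
sku
A101    242
B202     35
E202    216
Name: stock, dtype: int64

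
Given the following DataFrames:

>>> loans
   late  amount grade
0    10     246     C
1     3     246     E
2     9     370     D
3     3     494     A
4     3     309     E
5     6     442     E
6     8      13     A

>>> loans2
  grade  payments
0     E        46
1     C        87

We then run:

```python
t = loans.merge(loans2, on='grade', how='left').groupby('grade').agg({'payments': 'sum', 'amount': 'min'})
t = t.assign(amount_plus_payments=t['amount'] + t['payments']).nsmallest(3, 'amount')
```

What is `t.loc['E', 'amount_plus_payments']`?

384.0

merge on 'grade' (how='left') → 7 rows:
   late  amount grade  payments
0    10     246     C      87.0
1     3     246     E      46.0
2     9     370     D       NaN
3     3     494     A       NaN
4     3     309     E      46.0
5     6     442     E      46.0
6     8      13     A       NaN
group by grade: sum(payments), min(amount):
       payments  amount
grade                  
A           0.0      13
C          87.0     246
D           0.0     370
E         138.0     246
add column amount_plus_payments = t['amount'] + t['payments']:
       payments  amount  amount_plus_payments
grade                                        
A           0.0      13                  13.0
C          87.0     246                 333.0
D           0.0     370                 370.0
E         138.0     246                 384.0
take 3 rows with smallest amount:
       payments  amount  amount_plus_payments
grade                                        
A           0.0      13                  13.0
C          87.0     246                 333.0
E         138.0     246                 384.0
Finally, value at row 'E', column 'amount_plus_payments' = 384.0.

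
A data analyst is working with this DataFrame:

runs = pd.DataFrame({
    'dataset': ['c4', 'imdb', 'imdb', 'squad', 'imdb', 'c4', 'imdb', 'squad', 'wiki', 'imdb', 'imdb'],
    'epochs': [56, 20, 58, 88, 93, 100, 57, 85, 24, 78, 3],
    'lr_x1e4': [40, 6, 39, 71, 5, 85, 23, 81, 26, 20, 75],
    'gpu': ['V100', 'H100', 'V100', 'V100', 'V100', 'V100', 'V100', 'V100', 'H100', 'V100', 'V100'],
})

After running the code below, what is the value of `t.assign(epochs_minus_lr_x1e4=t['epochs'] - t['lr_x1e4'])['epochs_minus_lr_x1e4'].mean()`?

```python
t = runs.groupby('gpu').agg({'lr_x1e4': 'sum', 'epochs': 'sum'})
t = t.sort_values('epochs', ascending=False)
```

95.5

group by gpu: sum(lr_x1e4), sum(epochs):
      lr_x1e4  epochs
gpu                  
H100       32      44
V100      439     618
sort by epochs descending:
      lr_x1e4  epochs
gpu                  
V100      439     618
H100       32      44
add column epochs_minus_lr_x1e4 = t['epochs'] - t['lr_x1e4']:
      lr_x1e4  epochs  epochs_minus_lr_x1e4
gpu                                        
V100      439     618                   179
H100       32      44                    12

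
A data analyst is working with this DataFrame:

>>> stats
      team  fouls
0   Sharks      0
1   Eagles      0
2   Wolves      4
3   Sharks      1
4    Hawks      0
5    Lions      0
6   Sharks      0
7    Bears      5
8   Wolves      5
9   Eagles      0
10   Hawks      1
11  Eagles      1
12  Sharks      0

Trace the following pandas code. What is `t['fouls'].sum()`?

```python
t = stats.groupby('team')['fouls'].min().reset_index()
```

9

group by team, min of fouls:
team
Bears     5
Eagles    0
Hawks     0
Lions     0
Sharks    0
Wolves    4
Name: fouls, dtype: int64
reset_index():
     team  fouls
0   Bears      5
1  Eagles      0
2   Hawks      0
3   Lions      0
4  Sharks      0
5  Wolves      4
Reading off the sum of column 'fouls', we get 9.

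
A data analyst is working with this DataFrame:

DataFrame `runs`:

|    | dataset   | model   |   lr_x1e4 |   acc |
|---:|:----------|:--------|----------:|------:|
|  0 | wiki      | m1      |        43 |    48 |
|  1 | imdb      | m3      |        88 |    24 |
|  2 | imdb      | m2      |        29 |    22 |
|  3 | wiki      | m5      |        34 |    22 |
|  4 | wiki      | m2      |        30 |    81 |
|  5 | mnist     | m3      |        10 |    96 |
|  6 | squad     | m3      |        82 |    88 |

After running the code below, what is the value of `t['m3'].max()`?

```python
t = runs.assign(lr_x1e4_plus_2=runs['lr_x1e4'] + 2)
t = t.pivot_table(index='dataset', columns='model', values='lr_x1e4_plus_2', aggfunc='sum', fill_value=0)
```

add column lr_x1e4_plus_2 = runs['lr_x1e4'] + 2:
  dataset model  lr_x1e4  acc  lr_x1e4_plus_2
0    wiki    m1       43   48              45
1    imdb    m3       88   24              90
2    imdb    m2       29   22              31
3    wiki    m5       34   22              36
4    wiki    m2       30   81              32
5   mnist    m3       10   96              12
6   squad    m3       82   88              84
pivot: rows=dataset, cols=model, sum(lr_x1e4_plus_2):
model    m1  m2  m3  m5
dataset                
imdb      0  31  90   0
mnist     0   0  12   0
squad     0   0  84   0
wiki     45  32   0  36
Hence 90.

90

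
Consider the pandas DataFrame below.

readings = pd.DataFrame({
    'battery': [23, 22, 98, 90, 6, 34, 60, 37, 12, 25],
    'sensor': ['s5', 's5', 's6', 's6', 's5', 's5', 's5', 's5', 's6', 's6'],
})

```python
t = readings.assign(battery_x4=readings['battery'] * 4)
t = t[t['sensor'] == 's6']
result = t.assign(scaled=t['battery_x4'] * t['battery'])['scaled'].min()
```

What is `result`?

add column battery_x4 = readings['battery'] * 4:
   battery sensor  battery_x4
0       23     s5          92
1       22     s5          88
2       98     s6         392
3       90     s6         360
4        6     s5          24
5       34     s5         136
6       60     s5         240
7       37     s5         148
8       12     s6          48
9       25     s6         100
filter rows where sensor == 's6':
   battery sensor  battery_x4
2       98     s6         392
3       90     s6         360
8       12     s6          48
9       25     s6         100
add column scaled = t['battery_x4'] * t['battery']:
   battery sensor  battery_x4  scaled
2       98     s6         392   38416
3       90     s6         360   32400
8       12     s6          48     576
9       25     s6         100    2500
Then the min of column 'scaled': 576

576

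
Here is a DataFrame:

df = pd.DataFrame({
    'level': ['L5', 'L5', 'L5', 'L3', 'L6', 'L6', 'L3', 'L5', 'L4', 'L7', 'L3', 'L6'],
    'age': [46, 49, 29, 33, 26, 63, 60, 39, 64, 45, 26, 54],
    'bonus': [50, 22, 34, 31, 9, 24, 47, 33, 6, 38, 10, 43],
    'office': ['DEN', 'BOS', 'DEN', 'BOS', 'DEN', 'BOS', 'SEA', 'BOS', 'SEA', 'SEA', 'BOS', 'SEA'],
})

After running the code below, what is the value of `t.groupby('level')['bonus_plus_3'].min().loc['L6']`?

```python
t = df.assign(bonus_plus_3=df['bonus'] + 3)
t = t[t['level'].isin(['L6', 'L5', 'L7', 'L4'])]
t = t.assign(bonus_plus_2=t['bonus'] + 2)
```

12

add column bonus_plus_3 = df['bonus'] + 3:
   level  age  bonus office  bonus_plus_3
0     L5   46     50    DEN            53
1     L5   49     22    BOS            25
2     L5   29     34    DEN            37
3     L3   33     31    BOS            34
4     L6   26      9    DEN            12
5     L6   63     24    BOS            27
6     L3   60     47    SEA            50
7     L5   39     33    BOS            36
8     L4   64      6    SEA             9
9     L7   45     38    SEA            41
10    L3   26     10    BOS            13
11    L6   54     43    SEA            46
filter rows where level in ['L6', 'L5', 'L7', 'L4']:
   level  age  bonus office  bonus_plus_3
0     L5   46     50    DEN            53
1     L5   49     22    BOS            25
2     L5   29     34    DEN            37
4     L6   26      9    DEN            12
5     L6   63     24    BOS            27
7     L5   39     33    BOS            36
8     L4   64      6    SEA             9
9     L7   45     38    SEA            41
11    L6   54     43    SEA            46
add column bonus_plus_2 = t['bonus'] + 2:
   level  age  bonus office  bonus_plus_3  bonus_plus_2
0     L5   46     50    DEN            53            52
1     L5   49     22    BOS            25            24
2     L5   29     34    DEN            37            36
4     L6   26      9    DEN            12            11
5     L6   63     24    BOS            27            26
7     L5   39     33    BOS            36            35
8     L4   64      6    SEA             9             8
9     L7   45     38    SEA            41            40
11    L6   54     43    SEA            46            45
group by level, min of bonus_plus_3:
level
L4     9
L5    25
L6    12
L7    41
Name: bonus_plus_3, dtype: int64
Reading off the value at index 'L6', we get 12.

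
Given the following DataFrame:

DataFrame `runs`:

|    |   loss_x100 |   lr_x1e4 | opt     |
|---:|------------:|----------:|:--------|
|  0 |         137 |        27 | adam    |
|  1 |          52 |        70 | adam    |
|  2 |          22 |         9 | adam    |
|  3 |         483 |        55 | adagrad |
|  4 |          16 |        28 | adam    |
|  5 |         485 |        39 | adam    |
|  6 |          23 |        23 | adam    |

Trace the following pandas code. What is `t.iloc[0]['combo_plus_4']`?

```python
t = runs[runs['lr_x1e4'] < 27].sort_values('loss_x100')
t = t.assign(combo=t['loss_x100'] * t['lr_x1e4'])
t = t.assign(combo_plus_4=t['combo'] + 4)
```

202

filter rows where lr_x1e4 < 27:
   loss_x100  lr_x1e4   opt
2         22        9  adam
6         23       23  adam
sort by loss_x100:
   loss_x100  lr_x1e4   opt
2         22        9  adam
6         23       23  adam
add column combo = t['loss_x100'] * t['lr_x1e4']:
   loss_x100  lr_x1e4   opt  combo
2         22        9  adam    198
6         23       23  adam    529
add column combo_plus_4 = t['combo'] + 4:
   loss_x100  lr_x1e4   opt  combo  combo_plus_4
2         22        9  adam    198           202
6         23       23  adam    529           533
Taking the value at position 0, column 'combo_plus_4' gives 202.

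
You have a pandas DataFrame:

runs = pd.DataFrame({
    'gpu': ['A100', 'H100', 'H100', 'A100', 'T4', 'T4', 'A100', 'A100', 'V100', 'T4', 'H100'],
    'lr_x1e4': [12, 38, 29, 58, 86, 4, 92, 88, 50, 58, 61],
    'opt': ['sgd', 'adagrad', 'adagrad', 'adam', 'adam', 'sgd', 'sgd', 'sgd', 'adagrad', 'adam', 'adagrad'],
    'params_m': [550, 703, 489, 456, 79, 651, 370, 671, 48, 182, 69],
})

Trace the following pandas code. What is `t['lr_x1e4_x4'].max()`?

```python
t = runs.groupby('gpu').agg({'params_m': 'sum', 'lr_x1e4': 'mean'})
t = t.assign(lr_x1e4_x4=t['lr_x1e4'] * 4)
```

250.0

group by gpu: sum(params_m), mean(lr_x1e4):
      params_m    lr_x1e4
gpu                      
A100      2047  62.500000
H100      1261  42.666667
T4         912  49.333333
V100        48  50.000000
add column lr_x1e4_x4 = t['lr_x1e4'] * 4:
      params_m    lr_x1e4  lr_x1e4_x4
gpu                                  
A100      2047  62.500000  250.000000
H100      1261  42.666667  170.666667
T4         912  49.333333  197.333333
V100        48  50.000000  200.000000
The max of column 'lr_x1e4_x4' is 250.0.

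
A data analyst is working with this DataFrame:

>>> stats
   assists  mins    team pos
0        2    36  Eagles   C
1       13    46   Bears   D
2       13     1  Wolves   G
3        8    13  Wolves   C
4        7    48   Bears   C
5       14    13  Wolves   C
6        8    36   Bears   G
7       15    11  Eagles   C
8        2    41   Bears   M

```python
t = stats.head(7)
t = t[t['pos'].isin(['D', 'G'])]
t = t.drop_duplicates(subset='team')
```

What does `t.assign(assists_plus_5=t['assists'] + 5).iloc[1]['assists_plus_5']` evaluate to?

18

take first 7 rows:
   assists  mins    team pos
0        2    36  Eagles   C
1       13    46   Bears   D
2       13     1  Wolves   G
3        8    13  Wolves   C
4        7    48   Bears   C
5       14    13  Wolves   C
6        8    36   Bears   G
filter rows where pos in ['D', 'G']:
   assists  mins    team pos
1       13    46   Bears   D
2       13     1  Wolves   G
6        8    36   Bears   G
drop duplicate team (keep=first):
   assists  mins    team pos
1       13    46   Bears   D
2       13     1  Wolves   G
add column assists_plus_5 = t['assists'] + 5:
   assists  mins    team pos  assists_plus_5
1       13    46   Bears   D              18
2       13     1  Wolves   G              18
Taking the value at position 1, column 'assists_plus_5' gives 18.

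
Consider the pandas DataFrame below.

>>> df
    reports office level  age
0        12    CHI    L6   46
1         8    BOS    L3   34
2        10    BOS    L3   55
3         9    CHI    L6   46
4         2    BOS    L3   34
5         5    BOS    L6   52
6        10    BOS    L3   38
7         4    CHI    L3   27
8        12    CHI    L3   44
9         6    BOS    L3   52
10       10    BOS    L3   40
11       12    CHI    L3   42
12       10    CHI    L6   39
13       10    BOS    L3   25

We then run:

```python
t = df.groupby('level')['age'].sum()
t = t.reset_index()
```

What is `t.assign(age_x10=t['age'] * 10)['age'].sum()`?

574

group by level, sum of age:
level
L3    391
L6    183
Name: age, dtype: int64
reset_index():
  level  age
0    L3  391
1    L6  183
add column age_x10 = t['age'] * 10:
  level  age  age_x10
0    L3  391     3910
1    L6  183     1830
Then the sum of column 'age': 574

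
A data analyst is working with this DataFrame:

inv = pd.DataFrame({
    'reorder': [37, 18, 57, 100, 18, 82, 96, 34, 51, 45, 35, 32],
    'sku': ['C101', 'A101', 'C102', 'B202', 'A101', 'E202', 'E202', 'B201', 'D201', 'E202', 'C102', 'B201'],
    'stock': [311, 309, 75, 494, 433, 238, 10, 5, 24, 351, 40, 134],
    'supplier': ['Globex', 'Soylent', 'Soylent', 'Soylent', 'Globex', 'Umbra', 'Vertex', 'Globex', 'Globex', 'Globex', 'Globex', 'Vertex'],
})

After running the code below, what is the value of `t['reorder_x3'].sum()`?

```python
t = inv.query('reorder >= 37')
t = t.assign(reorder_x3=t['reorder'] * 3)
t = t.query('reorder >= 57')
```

1005

filter rows where reorder >= 37:
   reorder   sku  stock supplier
0       37  C101    311   Globex
2       57  C102     75  Soylent
3      100  B202    494  Soylent
5       82  E202    238    Umbra
6       96  E202     10   Vertex
8       51  D201     24   Globex
9       45  E202    351   Globex
add column reorder_x3 = t['reorder'] * 3:
   reorder   sku  stock supplier  reorder_x3
0       37  C101    311   Globex         111
2       57  C102     75  Soylent         171
3      100  B202    494  Soylent         300
5       82  E202    238    Umbra         246
6       96  E202     10   Vertex         288
8       51  D201     24   Globex         153
9       45  E202    351   Globex         135
filter rows where reorder >= 57:
   reorder   sku  stock supplier  reorder_x3
2       57  C102     75  Soylent         171
3      100  B202    494  Soylent         300
5       82  E202    238    Umbra         246
6       96  E202     10   Vertex         288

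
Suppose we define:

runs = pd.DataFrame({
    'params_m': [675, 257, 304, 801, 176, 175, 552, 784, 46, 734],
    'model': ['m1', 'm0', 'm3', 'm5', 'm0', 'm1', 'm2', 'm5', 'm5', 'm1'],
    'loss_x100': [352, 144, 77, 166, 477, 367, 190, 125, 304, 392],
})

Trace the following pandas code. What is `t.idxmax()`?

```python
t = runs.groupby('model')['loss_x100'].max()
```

m0

group by model, max of loss_x100:
model
m0    477
m1    392
m2    190
m3     77
m5    304
Name: loss_x100, dtype: int64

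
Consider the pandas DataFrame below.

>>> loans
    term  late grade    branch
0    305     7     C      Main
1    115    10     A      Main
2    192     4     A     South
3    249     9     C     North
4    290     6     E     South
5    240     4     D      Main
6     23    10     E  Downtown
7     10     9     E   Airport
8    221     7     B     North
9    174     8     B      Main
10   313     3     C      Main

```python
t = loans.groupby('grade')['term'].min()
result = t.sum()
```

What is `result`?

788

group by grade, min of term:
grade
A    115
B    174
C    249
D    240
E     10
Name: term, dtype: int64
Then the sum of the resulting series: 788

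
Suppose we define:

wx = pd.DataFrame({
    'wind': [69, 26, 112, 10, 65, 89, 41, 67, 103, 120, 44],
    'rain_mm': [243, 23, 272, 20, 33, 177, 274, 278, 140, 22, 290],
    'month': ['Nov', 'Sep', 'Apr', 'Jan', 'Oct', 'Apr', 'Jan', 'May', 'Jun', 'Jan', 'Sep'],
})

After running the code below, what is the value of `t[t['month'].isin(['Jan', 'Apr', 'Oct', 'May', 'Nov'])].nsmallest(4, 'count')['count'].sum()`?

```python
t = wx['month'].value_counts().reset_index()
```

5

value_counts of month:
month
Jan    3
Sep    2
Apr    2
Nov    1
Oct    1
May    1
Jun    1
Name: count, dtype: int64
reset_index():
  month  count
0   Jan      3
1   Sep      2
2   Apr      2
3   Nov      1
4   Oct      1
5   May      1
6   Jun      1
filter rows where month in ['Jan', 'Apr', 'Oct', 'May', 'Nov']:
  month  count
0   Jan      3
2   Apr      2
3   Nov      1
4   Oct      1
5   May      1
take 4 rows with smallest count:
  month  count
3   Nov      1
4   Oct      1
5   May      1
2   Apr      2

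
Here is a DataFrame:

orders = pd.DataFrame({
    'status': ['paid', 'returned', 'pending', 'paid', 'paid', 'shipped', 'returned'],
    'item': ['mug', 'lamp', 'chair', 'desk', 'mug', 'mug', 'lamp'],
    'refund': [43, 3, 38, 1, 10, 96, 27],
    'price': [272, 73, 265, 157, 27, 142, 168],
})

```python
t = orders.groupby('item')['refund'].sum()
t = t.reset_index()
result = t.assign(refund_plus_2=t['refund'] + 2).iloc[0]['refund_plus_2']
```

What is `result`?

40

group by item, sum of refund:
item
chair     38
desk       1
lamp      30
mug      149
Name: refund, dtype: int64
reset_index():
    item  refund
0  chair      38
1   desk       1
2   lamp      30
3    mug     149
add column refund_plus_2 = t['refund'] + 2:
    item  refund  refund_plus_2
0  chair      38             40
1   desk       1              3
2   lamp      30             32
3    mug     149            151
So iloc[0]['refund_plus_2'] = 40.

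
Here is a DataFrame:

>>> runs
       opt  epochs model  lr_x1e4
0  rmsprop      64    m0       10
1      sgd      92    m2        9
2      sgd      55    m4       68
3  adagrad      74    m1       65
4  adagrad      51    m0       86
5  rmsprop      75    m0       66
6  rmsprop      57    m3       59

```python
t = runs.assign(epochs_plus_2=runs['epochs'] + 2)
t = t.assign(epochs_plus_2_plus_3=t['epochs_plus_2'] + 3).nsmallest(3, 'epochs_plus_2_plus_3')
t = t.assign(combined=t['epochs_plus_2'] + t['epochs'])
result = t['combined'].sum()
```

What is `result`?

332

add column epochs_plus_2 = runs['epochs'] + 2:
       opt  epochs model  lr_x1e4  epochs_plus_2
0  rmsprop      64    m0       10             66
1      sgd      92    m2        9             94
2      sgd      55    m4       68             57
3  adagrad      74    m1       65             76
4  adagrad      51    m0       86             53
5  rmsprop      75    m0       66             77
6  rmsprop      57    m3       59             59
add column epochs_plus_2_plus_3 = t['epochs_plus_2'] + 3:
       opt  epochs model  lr_x1e4  epochs_plus_2  epochs_plus_2_plus_3
0  rmsprop      64    m0       10             66                    69
1      sgd      92    m2        9             94                    97
2      sgd      55    m4       68             57                    60
3  adagrad      74    m1       65             76                    79
4  adagrad      51    m0       86             53                    56
5  rmsprop      75    m0       66             77                    80
6  rmsprop      57    m3       59             59                    62
take 3 rows with smallest epochs_plus_2_plus_3:
       opt  epochs model  lr_x1e4  epochs_plus_2  epochs_plus_2_plus_3
4  adagrad      51    m0       86             53                    56
2      sgd      55    m4       68             57                    60
6  rmsprop      57    m3       59             59                    62
add column combined = t['epochs_plus_2'] + t['epochs']:
       opt  epochs model  lr_x1e4  epochs_plus_2  epochs_plus_2_plus_3  combined
4  adagrad      51    m0       86             53                    56       104
2      sgd      55    m4       68             57                    60       112
6  rmsprop      57    m3       59             59                    62       116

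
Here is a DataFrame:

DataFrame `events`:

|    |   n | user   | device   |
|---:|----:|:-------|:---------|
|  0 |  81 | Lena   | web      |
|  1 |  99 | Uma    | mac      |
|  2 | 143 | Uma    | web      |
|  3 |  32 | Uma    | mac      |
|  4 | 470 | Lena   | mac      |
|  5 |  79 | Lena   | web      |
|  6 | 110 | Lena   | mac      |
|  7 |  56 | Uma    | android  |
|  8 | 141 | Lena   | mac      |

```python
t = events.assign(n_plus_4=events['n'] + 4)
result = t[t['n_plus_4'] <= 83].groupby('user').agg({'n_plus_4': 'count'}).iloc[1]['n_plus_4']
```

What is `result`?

2

add column n_plus_4 = events['n'] + 4:
     n  user   device  n_plus_4
0   81  Lena      web        85
1   99   Uma      mac       103
2  143   Uma      web       147
3   32   Uma      mac        36
4  470  Lena      mac       474
5   79  Lena      web        83
6  110  Lena      mac       114
7   56   Uma  android        60
8  141  Lena      mac       145
filter rows where n_plus_4 <= 83:
    n  user   device  n_plus_4
3  32   Uma      mac        36
5  79  Lena      web        83
7  56   Uma  android        60
group by user, count of n_plus_4:
      n_plus_4
user          
Lena         1
Uma          2
Reading off the value at position 1, column 'n_plus_4', we get 2.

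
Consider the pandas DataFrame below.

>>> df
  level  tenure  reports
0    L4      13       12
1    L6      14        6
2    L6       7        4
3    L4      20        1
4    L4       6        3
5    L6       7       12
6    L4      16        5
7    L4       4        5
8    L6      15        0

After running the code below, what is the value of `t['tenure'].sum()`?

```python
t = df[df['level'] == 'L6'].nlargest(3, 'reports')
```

28

filter rows where level == 'L6':
  level  tenure  reports
1    L6      14        6
2    L6       7        4
5    L6       7       12
8    L6      15        0
take 3 rows with largest reports:
  level  tenure  reports
5    L6       7       12
1    L6      14        6
2    L6       7        4
Finally, sum of column 'tenure' = 28.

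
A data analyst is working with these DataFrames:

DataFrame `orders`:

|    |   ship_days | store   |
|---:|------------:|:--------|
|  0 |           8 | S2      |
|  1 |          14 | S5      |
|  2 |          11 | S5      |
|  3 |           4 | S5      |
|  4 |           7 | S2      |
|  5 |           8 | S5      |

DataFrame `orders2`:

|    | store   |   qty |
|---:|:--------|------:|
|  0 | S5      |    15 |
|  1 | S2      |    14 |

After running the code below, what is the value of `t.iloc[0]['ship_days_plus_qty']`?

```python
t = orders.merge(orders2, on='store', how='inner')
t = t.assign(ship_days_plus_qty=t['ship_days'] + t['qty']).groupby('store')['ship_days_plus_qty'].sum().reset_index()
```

43

merge on 'store' (how='inner') → 6 rows:
   ship_days store  qty
0          8    S2   14
1         14    S5   15
2         11    S5   15
3          4    S5   15
4          7    S2   14
5          8    S5   15
add column ship_days_plus_qty = t['ship_days'] + t['qty']:
   ship_days store  qty  ship_days_plus_qty
0          8    S2   14                  22
1         14    S5   15                  29
2         11    S5   15                  26
3          4    S5   15                  19
4          7    S2   14                  21
5          8    S5   15                  23
group by store, sum of ship_days_plus_qty:
store
S2    43
S5    97
Name: ship_days_plus_qty, dtype: int64
reset_index():
  store  ship_days_plus_qty
0    S2                  43
1    S5                  97
The value at position 0, column 'ship_days_plus_qty' is 43.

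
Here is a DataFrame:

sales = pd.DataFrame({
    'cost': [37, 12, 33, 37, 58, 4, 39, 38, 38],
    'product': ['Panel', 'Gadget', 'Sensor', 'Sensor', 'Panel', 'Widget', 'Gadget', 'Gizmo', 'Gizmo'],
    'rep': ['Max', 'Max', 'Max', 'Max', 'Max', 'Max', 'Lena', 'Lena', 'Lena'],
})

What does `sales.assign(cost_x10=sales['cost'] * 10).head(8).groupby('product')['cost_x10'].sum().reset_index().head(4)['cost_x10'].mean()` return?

add column cost_x10 = sales['cost'] * 10:
   cost product   rep  cost_x10
0    37   Panel   Max       370
1    12  Gadget   Max       120
2    33  Sensor   Max       330
3    37  Sensor   Max       370
4    58   Panel   Max       580
5     4  Widget   Max        40
6    39  Gadget  Lena       390
7    38   Gizmo  Lena       380
8    38   Gizmo  Lena       380
take first 8 rows:
   cost product   rep  cost_x10
0    37   Panel   Max       370
1    12  Gadget   Max       120
2    33  Sensor   Max       330
3    37  Sensor   Max       370
4    58   Panel   Max       580
5     4  Widget   Max        40
6    39  Gadget  Lena       390
7    38   Gizmo  Lena       380
group by product, sum of cost_x10:
product
Gadget    510
Gizmo     380
Panel     950
Sensor    700
Widget     40
Name: cost_x10, dtype: int64
reset_index():
  product  cost_x10
0  Gadget       510
1   Gizmo       380
2   Panel       950
3  Sensor       700
4  Widget        40
take first 4 rows:
  product  cost_x10
0  Gadget       510
1   Gizmo       380
2   Panel       950
3  Sensor       700
Finally, mean of column 'cost_x10' = 635.0.

635.0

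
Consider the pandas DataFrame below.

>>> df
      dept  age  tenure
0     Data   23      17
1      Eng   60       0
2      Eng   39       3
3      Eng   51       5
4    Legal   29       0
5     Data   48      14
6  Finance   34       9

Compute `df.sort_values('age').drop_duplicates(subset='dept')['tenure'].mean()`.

sort by age:
      dept  age  tenure
0     Data   23      17
4    Legal   29       0
6  Finance   34       9
2      Eng   39       3
5     Data   48      14
3      Eng   51       5
1      Eng   60       0
drop duplicate dept (keep=first):
      dept  age  tenure
0     Data   23      17
4    Legal   29       0
6  Finance   34       9
2      Eng   39       3

7.25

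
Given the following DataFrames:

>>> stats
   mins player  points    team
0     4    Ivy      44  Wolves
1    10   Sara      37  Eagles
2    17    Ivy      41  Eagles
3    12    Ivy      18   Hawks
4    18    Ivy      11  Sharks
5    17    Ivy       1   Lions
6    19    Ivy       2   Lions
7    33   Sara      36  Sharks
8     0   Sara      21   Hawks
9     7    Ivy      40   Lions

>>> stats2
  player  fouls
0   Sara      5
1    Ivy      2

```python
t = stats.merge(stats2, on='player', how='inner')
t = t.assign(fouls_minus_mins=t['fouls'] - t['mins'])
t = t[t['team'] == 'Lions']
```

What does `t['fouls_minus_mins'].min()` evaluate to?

merge on 'player' (how='inner') → 10 rows:
   mins player  points    team  fouls
0     4    Ivy      44  Wolves      2
1    10   Sara      37  Eagles      5
2    17    Ivy      41  Eagles      2
3    12    Ivy      18   Hawks      2
4    18    Ivy      11  Sharks      2
5    17    Ivy       1   Lions      2
6    19    Ivy       2   Lions      2
7    33   Sara      36  Sharks      5
8     0   Sara      21   Hawks      5
9     7    Ivy      40   Lions      2
add column fouls_minus_mins = t['fouls'] - t['mins']:
   mins player  points    team  fouls  fouls_minus_mins
0     4    Ivy      44  Wolves      2                -2
1    10   Sara      37  Eagles      5                -5
2    17    Ivy      41  Eagles      2               -15
3    12    Ivy      18   Hawks      2               -10
4    18    Ivy      11  Sharks      2               -16
5    17    Ivy       1   Lions      2               -15
6    19    Ivy       2   Lions      2               -17
7    33   Sara      36  Sharks      5               -28
8     0   Sara      21   Hawks      5                 5
9     7    Ivy      40   Lions      2                -5
filter rows where team == 'Lions':
   mins player  points   team  fouls  fouls_minus_mins
5    17    Ivy       1  Lions      2               -15
6    19    Ivy       2  Lions      2               -17
9     7    Ivy      40  Lions      2                -5

-17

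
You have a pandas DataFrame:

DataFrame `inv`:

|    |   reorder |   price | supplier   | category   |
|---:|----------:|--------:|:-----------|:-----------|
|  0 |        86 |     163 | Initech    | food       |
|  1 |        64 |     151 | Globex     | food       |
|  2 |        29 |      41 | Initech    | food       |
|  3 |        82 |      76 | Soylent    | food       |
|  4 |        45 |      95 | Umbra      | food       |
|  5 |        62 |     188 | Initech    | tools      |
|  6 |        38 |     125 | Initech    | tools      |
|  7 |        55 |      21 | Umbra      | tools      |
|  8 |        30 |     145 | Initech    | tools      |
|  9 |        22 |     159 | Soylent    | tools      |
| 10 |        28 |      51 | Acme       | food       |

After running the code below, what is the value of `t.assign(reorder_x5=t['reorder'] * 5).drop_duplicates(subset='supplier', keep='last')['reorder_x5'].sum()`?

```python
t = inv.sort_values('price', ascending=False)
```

1290

sort by price descending:
    reorder  price supplier category
5        62    188  Initech    tools
0        86    163  Initech     food
9        22    159  Soylent    tools
1        64    151   Globex     food
8        30    145  Initech    tools
6        38    125  Initech    tools
4        45     95    Umbra     food
3        82     76  Soylent     food
10       28     51     Acme     food
2        29     41  Initech     food
7        55     21    Umbra    tools
add column reorder_x5 = t['reorder'] * 5:
    reorder  price supplier category  reorder_x5
5        62    188  Initech    tools         310
0        86    163  Initech     food         430
9        22    159  Soylent    tools         110
1        64    151   Globex     food         320
8        30    145  Initech    tools         150
6        38    125  Initech    tools         190
4        45     95    Umbra     food         225
3        82     76  Soylent     food         410
10       28     51     Acme     food         140
2        29     41  Initech     food         145
7        55     21    Umbra    tools         275
drop duplicate supplier (keep=last):
    reorder  price supplier category  reorder_x5
1        64    151   Globex     food         320
3        82     76  Soylent     food         410
10       28     51     Acme     food         140
2        29     41  Initech     food         145
7        55     21    Umbra    tools         275
Finally, sum of column 'reorder_x5' = 1290.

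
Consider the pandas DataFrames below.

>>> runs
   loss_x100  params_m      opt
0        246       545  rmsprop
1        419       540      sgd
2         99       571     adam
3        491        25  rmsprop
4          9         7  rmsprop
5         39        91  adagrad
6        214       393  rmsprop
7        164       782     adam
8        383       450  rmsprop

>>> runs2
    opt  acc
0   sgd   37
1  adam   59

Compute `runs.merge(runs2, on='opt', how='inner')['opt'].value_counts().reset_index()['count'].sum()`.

3

merge on 'opt' (how='inner') → 3 rows:
   loss_x100  params_m   opt  acc
0        419       540   sgd   37
1         99       571  adam   59
2        164       782  adam   59
value_counts of opt:
opt
adam    2
sgd     1
Name: count, dtype: int64
reset_index():
    opt  count
0  adam      2
1   sgd      1
sum of column 'count' → 3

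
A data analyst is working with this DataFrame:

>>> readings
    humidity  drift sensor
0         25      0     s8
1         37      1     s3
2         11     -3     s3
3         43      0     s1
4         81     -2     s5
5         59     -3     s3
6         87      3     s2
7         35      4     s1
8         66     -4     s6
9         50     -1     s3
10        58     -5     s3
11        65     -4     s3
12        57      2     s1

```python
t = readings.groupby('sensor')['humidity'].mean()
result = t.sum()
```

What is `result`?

350.666666667

group by sensor, mean of humidity:
sensor
s1    45.000000
s2    87.000000
s3    46.666667
s5    81.000000
s6    66.000000
s8    25.000000
Name: humidity, dtype: float64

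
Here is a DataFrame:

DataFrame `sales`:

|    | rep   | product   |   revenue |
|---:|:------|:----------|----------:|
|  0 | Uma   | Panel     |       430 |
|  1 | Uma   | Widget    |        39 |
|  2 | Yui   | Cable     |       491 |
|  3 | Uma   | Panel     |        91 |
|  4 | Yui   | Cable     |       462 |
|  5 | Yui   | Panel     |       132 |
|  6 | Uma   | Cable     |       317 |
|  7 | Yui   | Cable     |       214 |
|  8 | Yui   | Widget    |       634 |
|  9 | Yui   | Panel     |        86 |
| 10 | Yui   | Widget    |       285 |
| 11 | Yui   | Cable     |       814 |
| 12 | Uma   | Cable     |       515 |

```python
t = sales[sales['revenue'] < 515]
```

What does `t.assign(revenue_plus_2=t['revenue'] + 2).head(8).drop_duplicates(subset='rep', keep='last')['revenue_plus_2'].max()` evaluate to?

319

filter rows where revenue < 515:
    rep product  revenue
0   Uma   Panel      430
1   Uma  Widget       39
2   Yui   Cable      491
3   Uma   Panel       91
4   Yui   Cable      462
5   Yui   Panel      132
6   Uma   Cable      317
7   Yui   Cable      214
9   Yui   Panel       86
10  Yui  Widget      285
add column revenue_plus_2 = t['revenue'] + 2:
    rep product  revenue  revenue_plus_2
0   Uma   Panel      430             432
1   Uma  Widget       39              41
2   Yui   Cable      491             493
3   Uma   Panel       91              93
4   Yui   Cable      462             464
5   Yui   Panel      132             134
6   Uma   Cable      317             319
7   Yui   Cable      214             216
9   Yui   Panel       86              88
10  Yui  Widget      285             287
take first 8 rows:
   rep product  revenue  revenue_plus_2
0  Uma   Panel      430             432
1  Uma  Widget       39              41
2  Yui   Cable      491             493
3  Uma   Panel       91              93
4  Yui   Cable      462             464
5  Yui   Panel      132             134
6  Uma   Cable      317             319
7  Yui   Cable      214             216
drop duplicate rep (keep=last):
   rep product  revenue  revenue_plus_2
6  Uma   Cable      317             319
7  Yui   Cable      214             216
So max() = 319.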